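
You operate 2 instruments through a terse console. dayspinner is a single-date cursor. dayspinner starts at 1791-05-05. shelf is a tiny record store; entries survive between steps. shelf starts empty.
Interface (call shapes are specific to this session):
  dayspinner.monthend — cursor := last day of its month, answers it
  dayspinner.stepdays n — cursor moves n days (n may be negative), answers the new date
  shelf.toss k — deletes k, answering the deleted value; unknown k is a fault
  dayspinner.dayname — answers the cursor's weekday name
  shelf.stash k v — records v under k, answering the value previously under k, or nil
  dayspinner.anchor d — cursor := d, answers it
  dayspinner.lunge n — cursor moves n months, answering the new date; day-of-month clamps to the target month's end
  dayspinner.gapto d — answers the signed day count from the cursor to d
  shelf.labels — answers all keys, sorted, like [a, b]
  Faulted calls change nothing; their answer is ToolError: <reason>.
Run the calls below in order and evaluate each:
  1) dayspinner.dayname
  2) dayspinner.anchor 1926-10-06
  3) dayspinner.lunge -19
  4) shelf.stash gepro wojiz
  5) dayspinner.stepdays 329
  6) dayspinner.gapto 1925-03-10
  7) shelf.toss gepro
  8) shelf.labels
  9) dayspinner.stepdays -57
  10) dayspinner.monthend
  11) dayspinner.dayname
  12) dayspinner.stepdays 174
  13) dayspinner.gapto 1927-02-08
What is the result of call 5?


# dayname() : Thursday
# anchor(1926-10-06) : 1926-10-06
# lunge(-19) : 1925-03-06
# stash(gepro, wojiz) : nil
# stepdays(329) : 1926-01-29
# gapto(1925-03-10) : -325
# toss(gepro) : wojiz
# labels() : []
# stepdays(-57) : 1925-12-03
# monthend() : 1925-12-31
# dayname() : Thursday
# stepdays(174) : 1926-06-23
# gapto(1927-02-08) : 230

Answer: 1926-01-29


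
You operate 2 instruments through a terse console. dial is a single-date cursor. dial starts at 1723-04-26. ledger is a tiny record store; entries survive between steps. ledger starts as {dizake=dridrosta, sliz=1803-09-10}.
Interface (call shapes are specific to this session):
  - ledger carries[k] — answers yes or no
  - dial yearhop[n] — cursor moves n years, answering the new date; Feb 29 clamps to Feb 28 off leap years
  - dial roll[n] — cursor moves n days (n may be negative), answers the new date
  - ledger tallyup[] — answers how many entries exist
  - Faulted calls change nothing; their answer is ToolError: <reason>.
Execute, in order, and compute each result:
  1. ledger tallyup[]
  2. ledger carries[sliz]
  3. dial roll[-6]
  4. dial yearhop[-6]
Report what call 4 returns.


;; 1. ledger tallyup() == 2
;; 2. ledger carries(k→sliz) == yes
;; 3. dial roll(n→-6) == 1723-04-20
;; 4. dial yearhop(n→-6) == 1717-04-20

Answer: 1717-04-20


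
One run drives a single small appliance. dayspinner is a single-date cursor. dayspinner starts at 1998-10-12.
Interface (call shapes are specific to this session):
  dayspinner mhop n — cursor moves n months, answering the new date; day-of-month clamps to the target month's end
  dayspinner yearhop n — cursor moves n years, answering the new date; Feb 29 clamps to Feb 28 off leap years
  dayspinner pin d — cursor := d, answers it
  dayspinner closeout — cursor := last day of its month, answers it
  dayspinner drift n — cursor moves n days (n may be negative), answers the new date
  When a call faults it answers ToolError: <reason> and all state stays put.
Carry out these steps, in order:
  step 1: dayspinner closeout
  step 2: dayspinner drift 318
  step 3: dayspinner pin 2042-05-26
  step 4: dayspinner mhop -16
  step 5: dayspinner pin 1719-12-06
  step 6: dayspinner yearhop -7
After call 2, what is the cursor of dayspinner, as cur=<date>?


Answer: cur=1999-09-14

Derivation:
Step: dayspinner closeout[]
Result: 1998-10-31
Step: dayspinner drift[n='318']
Result: 1999-09-14
Step: dayspinner pin[d='2042-05-26']
Result: 2042-05-26
Step: dayspinner mhop[n='-16']
Result: 2041-01-26
Step: dayspinner pin[d='1719-12-06']
Result: 1719-12-06
Step: dayspinner yearhop[n='-7']
Result: 1712-12-06


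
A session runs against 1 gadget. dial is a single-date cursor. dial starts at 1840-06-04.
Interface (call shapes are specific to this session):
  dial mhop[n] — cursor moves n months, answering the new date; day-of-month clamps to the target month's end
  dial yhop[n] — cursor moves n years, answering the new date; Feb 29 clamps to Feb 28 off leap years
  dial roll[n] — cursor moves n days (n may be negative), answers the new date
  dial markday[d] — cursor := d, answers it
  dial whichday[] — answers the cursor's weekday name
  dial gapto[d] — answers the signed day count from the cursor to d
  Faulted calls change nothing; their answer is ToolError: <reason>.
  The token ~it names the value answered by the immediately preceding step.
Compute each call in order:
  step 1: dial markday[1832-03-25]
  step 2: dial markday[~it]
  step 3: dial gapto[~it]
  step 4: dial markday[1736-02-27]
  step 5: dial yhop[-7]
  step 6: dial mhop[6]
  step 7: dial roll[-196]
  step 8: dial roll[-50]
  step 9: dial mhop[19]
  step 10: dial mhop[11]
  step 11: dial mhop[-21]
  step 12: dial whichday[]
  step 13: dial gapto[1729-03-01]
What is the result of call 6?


Answer: 1729-08-27

Derivation:
[in] dial markday d=1832-03-25
:: 1832-03-25
[in] dial markday d=~it
:: 1832-03-25
[in] dial gapto d=~it
:: 0
[in] dial markday d=1736-02-27
:: 1736-02-27
[in] dial yhop n=-7
:: 1729-02-27
[in] dial mhop n=6
:: 1729-08-27
[in] dial roll n=-196
:: 1729-02-12
[in] dial roll n=-50
:: 1728-12-24
[in] dial mhop n=19
:: 1730-07-24
[in] dial mhop n=11
:: 1731-06-24
[in] dial mhop n=-21
:: 1729-09-24
[in] dial whichday
:: Saturday
[in] dial gapto d=1729-03-01
:: -207


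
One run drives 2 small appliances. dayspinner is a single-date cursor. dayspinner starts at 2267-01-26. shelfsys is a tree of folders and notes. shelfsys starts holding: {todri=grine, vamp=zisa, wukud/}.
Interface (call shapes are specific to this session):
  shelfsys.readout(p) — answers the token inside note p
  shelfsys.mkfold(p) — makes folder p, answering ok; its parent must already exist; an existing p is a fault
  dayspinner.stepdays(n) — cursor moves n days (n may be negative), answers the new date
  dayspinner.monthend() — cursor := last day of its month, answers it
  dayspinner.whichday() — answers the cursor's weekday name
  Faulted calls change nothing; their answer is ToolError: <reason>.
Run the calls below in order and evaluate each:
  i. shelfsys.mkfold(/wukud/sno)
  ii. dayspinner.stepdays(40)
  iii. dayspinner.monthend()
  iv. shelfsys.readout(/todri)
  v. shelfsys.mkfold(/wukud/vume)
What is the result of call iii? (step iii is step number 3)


I try shelfsys.mkfold with p='/wukud/sno', yielding ok.
I run dayspinner.stepdays with n='40', → 2267-03-07.
Invoking dayspinner.monthend, and get 2267-03-31.
Using shelfsys.readout with p='/todri', and observe grine.
Using shelfsys.mkfold with p='/wukud/vume', and see ok.

Answer: 2267-03-31


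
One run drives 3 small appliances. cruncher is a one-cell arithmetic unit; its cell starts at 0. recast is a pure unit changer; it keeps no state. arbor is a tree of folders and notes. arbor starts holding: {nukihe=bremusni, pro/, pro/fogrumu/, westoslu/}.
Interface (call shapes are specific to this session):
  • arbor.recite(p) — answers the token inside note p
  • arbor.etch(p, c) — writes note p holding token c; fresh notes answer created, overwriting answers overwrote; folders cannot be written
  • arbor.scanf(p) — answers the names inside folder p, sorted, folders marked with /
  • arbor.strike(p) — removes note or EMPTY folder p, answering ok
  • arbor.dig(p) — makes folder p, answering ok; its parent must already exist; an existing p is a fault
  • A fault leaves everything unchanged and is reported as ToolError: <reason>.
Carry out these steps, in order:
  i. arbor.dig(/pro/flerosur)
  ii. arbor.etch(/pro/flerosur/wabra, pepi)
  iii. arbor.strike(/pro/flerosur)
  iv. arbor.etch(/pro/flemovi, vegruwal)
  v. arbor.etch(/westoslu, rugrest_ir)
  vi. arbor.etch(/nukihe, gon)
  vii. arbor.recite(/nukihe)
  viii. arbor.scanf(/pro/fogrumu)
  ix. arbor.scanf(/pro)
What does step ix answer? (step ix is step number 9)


Answer: [flemovi, flerosur/, fogrumu/]

Derivation:
Do: arbor.dig[p→/pro/flerosur]
See: ok
Do: arbor.etch[p→/pro/flerosur/wabra; c→pepi]
See: created
Do: arbor.strike[p→/pro/flerosur]
See: ToolError: not empty
Do: arbor.etch[p→/pro/flemovi; c→vegruwal]
See: created
Do: arbor.etch[p→/westoslu; c→rugrest_ir]
See: ToolError: is a directory
Do: arbor.etch[p→/nukihe; c→gon]
See: overwrote
Do: arbor.recite[p→/nukihe]
See: gon
Do: arbor.scanf[p→/pro/fogrumu]
See: []
Do: arbor.scanf[p→/pro]
See: [flemovi, flerosur/, fogrumu/]


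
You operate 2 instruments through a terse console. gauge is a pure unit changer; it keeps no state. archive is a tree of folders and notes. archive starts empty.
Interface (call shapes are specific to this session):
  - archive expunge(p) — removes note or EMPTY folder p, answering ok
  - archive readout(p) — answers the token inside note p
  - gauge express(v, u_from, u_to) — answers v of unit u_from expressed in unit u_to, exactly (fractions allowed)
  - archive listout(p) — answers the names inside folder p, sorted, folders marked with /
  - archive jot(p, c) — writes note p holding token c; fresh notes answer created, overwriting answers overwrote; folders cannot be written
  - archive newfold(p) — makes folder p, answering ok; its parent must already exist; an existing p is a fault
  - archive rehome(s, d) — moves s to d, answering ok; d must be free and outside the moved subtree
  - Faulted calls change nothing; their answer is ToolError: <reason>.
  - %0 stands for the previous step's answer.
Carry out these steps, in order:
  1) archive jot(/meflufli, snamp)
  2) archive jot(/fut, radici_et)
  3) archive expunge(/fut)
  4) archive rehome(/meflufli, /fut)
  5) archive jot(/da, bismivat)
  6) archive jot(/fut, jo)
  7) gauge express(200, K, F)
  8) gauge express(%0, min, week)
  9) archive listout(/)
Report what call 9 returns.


Answer: [da, fut]

Derivation:
Next I call archive jot with /meflufli, snamp, and see created.
Next I call archive jot with /fut, radici_et, yielding created.
Next I call archive expunge with /fut, which returns ok.
I run archive rehome with /meflufli, /fut, which returns ok.
Invoking archive jot with /da, bismivat, and get created.
Invoking archive jot with /fut, jo, and observe overwrote.
I try gauge express with 200, K, F, giving -9967/100.
Then gauge express with %0, min, week, — result: -9967/1008000.
Now I run archive listout with /, and observe [da, fut].


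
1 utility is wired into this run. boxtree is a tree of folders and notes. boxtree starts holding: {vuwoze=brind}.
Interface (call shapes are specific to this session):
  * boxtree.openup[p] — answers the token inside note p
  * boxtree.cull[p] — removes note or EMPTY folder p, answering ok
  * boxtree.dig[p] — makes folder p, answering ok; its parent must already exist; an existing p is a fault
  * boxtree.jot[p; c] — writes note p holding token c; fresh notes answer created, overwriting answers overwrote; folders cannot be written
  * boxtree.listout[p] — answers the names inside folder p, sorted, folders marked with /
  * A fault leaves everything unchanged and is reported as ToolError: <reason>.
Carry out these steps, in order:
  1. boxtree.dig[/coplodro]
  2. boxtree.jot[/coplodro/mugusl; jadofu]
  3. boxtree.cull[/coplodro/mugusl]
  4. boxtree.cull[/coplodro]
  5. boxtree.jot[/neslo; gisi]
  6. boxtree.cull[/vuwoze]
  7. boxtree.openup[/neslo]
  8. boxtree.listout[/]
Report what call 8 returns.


Answer: [neslo]

Derivation:
-> boxtree.dig(p→/coplodro)
<- ok
-> boxtree.jot(p→/coplodro/mugusl, c→jadofu)
<- created
-> boxtree.cull(p→/coplodro/mugusl)
<- ok
-> boxtree.cull(p→/coplodro)
<- ok
-> boxtree.jot(p→/neslo, c→gisi)
<- created
-> boxtree.cull(p→/vuwoze)
<- ok
-> boxtree.openup(p→/neslo)
<- gisi
-> boxtree.listout(p→/)
<- [neslo]


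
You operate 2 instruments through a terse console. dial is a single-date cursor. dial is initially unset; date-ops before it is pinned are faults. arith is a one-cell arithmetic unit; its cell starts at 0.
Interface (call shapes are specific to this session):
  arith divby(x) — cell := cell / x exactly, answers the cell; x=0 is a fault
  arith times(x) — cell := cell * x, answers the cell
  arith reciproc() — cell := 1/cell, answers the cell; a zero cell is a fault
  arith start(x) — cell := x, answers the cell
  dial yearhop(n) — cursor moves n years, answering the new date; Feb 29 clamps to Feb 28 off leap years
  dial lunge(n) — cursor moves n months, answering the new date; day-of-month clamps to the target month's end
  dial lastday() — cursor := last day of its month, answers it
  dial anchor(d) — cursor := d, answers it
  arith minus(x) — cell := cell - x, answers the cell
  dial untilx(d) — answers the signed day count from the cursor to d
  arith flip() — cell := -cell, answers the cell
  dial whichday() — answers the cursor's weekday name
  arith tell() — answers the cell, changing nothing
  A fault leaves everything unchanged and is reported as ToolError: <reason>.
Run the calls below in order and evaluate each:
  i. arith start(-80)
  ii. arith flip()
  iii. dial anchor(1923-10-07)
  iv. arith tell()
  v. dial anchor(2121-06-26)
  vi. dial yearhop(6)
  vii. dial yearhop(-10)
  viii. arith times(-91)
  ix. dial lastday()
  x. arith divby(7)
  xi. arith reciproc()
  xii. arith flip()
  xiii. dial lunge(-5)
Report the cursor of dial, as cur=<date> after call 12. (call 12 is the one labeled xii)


-- arith start(x='-80') -> -80
-- arith flip() -> 80
-- dial anchor(d='1923-10-07') -> 1923-10-07
-- arith tell() -> 80
-- dial anchor(d='2121-06-26') -> 2121-06-26
-- dial yearhop(n='6') -> 2127-06-26
-- dial yearhop(n='-10') -> 2117-06-26
-- arith times(x='-91') -> -7280
-- dial lastday() -> 2117-06-30
-- arith divby(x='7') -> -1040
-- arith reciproc() -> -1/1040
-- arith flip() -> 1/1040
-- dial lunge(n='-5') -> 2117-01-30

Answer: cur=2117-06-30


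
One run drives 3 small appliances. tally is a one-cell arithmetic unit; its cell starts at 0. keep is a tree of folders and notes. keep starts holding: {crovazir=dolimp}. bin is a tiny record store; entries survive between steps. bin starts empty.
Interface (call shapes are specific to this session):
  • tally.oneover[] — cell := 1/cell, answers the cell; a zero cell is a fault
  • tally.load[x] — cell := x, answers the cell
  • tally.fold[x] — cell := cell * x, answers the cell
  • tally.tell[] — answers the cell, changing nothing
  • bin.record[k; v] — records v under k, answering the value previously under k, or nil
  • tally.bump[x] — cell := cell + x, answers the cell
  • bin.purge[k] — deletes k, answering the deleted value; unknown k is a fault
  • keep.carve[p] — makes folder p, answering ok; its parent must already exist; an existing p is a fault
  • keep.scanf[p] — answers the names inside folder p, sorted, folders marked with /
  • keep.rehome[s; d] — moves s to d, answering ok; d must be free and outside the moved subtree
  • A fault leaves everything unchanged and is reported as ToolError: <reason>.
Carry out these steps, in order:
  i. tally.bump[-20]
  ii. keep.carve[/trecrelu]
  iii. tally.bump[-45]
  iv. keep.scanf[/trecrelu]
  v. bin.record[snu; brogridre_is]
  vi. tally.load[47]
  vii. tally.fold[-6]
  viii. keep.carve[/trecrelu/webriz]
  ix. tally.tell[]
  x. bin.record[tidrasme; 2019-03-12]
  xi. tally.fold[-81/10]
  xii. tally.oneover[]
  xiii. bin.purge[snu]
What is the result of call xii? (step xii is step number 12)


Answer: 5/11421

Derivation:
>> tally.bump(x: -20)
<< -20
>> keep.carve(p: /trecrelu)
<< ok
>> tally.bump(x: -45)
<< -65
>> keep.scanf(p: /trecrelu)
<< []
>> bin.record(k: snu, v: brogridre_is)
<< nil
>> tally.load(x: 47)
<< 47
>> tally.fold(x: -6)
<< -282
>> keep.carve(p: /trecrelu/webriz)
<< ok
>> tally.tell()
<< -282
>> bin.record(k: tidrasme, v: 2019-03-12)
<< nil
>> tally.fold(x: -81/10)
<< 11421/5
>> tally.oneover()
<< 5/11421
>> bin.purge(k: snu)
<< brogridre_is


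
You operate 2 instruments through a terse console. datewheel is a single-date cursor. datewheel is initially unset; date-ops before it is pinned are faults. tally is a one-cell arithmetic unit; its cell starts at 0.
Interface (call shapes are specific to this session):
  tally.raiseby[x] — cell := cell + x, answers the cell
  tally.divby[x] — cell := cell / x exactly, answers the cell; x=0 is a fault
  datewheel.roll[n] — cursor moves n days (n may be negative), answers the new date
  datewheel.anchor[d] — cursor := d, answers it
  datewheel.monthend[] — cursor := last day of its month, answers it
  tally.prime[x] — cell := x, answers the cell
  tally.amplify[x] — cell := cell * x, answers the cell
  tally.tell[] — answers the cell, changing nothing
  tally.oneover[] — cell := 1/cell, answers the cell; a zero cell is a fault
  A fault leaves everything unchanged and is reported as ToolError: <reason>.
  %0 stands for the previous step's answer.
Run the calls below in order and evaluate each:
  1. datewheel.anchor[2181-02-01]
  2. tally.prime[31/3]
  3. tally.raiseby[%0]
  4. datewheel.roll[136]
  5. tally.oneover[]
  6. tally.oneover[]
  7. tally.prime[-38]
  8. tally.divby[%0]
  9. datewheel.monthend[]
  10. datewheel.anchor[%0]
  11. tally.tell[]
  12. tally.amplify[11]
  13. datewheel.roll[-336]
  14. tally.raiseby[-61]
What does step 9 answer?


·→ anchor(d=2181-02-01)
·← 2181-02-01
·→ prime(x=31/3)
·← 31/3
·→ raiseby(x=%0)
·← 62/3
·→ roll(n=136)
·← 2181-06-17
·→ oneover()
·← 3/62
·→ oneover()
·← 62/3
·→ prime(x=-38)
·← -38
·→ divby(x=%0)
·← 1
·→ monthend()
·← 2181-06-30
·→ anchor(d=%0)
·← 2181-06-30
·→ tell()
·← 1
·→ amplify(x=11)
·← 11
·→ roll(n=-336)
·← 2180-07-29
·→ raiseby(x=-61)
·← -50

Answer: 2181-06-30


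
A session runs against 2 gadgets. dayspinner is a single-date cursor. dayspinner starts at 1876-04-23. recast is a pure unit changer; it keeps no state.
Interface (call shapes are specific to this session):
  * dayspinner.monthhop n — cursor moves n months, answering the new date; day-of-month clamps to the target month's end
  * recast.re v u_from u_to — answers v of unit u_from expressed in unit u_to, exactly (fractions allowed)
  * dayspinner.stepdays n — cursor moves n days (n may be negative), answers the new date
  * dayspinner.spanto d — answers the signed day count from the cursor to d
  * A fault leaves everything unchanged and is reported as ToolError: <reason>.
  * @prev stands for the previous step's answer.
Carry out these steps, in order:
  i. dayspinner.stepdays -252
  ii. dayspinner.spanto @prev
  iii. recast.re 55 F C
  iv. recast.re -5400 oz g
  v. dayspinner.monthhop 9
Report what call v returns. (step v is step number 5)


Step: dayspinner.stepdays[n='-252']
Result: 1875-08-15
Step: dayspinner.spanto[d='@prev']
Result: 0
Step: recast.re[v='55'; u_from='F'; u_to='C']
Result: 115/9
Step: recast.re[v='-5400'; u_from='oz'; u_to='g']
Result: -1224699399/8000
Step: dayspinner.monthhop[n='9']
Result: 1876-05-15

Answer: 1876-05-15


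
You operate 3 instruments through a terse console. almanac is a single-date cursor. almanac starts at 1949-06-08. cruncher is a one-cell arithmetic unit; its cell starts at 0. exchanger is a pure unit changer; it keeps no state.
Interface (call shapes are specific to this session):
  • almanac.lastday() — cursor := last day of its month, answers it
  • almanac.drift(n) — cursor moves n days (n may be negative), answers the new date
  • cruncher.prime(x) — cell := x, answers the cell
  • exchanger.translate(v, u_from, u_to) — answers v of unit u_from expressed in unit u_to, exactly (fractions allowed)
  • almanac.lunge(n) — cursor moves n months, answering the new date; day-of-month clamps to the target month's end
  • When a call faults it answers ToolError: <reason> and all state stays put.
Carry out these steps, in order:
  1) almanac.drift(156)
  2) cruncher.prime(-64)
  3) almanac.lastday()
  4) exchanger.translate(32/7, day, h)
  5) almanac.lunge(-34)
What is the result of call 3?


-> almanac.drift(n: 156)
<- 1949-11-11
-> cruncher.prime(x: -64)
<- -64
-> almanac.lastday()
<- 1949-11-30
-> exchanger.translate(v: 32/7, u_from: day, u_to: h)
<- 768/7
-> almanac.lunge(n: -34)
<- 1947-01-30

Answer: 1949-11-30


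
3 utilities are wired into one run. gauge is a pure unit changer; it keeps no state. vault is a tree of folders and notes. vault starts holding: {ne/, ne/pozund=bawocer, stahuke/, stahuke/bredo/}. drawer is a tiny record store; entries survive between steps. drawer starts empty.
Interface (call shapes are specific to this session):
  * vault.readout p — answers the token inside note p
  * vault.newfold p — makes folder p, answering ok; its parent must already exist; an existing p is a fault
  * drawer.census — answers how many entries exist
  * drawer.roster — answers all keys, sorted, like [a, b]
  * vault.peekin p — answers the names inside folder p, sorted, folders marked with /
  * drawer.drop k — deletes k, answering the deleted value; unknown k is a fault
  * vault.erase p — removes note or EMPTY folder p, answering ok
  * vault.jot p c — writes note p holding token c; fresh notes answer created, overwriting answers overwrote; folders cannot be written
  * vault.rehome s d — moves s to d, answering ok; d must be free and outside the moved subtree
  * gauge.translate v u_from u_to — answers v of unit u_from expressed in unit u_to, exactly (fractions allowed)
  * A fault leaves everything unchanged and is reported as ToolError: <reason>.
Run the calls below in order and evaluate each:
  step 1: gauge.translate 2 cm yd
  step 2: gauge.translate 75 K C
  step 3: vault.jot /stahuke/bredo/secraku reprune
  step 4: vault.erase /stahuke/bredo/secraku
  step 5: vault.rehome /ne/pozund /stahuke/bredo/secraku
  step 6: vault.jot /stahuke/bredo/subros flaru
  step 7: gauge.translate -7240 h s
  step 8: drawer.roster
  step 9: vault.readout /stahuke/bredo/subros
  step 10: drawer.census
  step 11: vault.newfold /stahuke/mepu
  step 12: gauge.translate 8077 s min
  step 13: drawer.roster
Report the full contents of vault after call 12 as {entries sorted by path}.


-> translate(v→2, u_from→cm, u_to→yd)
<- 25/1143
-> translate(v→75, u_from→K, u_to→C)
<- -3963/20
-> jot(p→/stahuke/bredo/secraku, c→reprune)
<- created
-> erase(p→/stahuke/bredo/secraku)
<- ok
-> rehome(s→/ne/pozund, d→/stahuke/bredo/secraku)
<- ok
-> jot(p→/stahuke/bredo/subros, c→flaru)
<- created
-> translate(v→-7240, u_from→h, u_to→s)
<- -26064000
-> roster()
<- []
-> readout(p→/stahuke/bredo/subros)
<- flaru
-> census()
<- 0
-> newfold(p→/stahuke/mepu)
<- ok
-> translate(v→8077, u_from→s, u_to→min)
<- 8077/60
-> roster()
<- []

Answer: {ne/, stahuke/, stahuke/bredo/, stahuke/bredo/secraku=bawocer, stahuke/bredo/subros=flaru, stahuke/mepu/}


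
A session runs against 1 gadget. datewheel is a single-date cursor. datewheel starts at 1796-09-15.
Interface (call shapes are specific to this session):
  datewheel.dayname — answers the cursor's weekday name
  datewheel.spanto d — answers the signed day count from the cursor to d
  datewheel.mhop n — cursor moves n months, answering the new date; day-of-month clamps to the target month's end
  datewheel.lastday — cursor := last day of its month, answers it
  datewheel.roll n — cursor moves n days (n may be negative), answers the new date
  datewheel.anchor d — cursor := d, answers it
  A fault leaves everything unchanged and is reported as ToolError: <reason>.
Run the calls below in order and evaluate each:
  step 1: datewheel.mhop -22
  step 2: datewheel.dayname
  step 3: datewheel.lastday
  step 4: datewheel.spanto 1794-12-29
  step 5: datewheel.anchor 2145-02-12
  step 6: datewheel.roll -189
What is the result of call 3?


==> mhop(-22)
<== 1794-11-15
==> dayname()
<== Saturday
==> lastday()
<== 1794-11-30
==> spanto(1794-12-29)
<== 29
==> anchor(2145-02-12)
<== 2145-02-12
==> roll(-189)
<== 2144-08-07

Answer: 1794-11-30


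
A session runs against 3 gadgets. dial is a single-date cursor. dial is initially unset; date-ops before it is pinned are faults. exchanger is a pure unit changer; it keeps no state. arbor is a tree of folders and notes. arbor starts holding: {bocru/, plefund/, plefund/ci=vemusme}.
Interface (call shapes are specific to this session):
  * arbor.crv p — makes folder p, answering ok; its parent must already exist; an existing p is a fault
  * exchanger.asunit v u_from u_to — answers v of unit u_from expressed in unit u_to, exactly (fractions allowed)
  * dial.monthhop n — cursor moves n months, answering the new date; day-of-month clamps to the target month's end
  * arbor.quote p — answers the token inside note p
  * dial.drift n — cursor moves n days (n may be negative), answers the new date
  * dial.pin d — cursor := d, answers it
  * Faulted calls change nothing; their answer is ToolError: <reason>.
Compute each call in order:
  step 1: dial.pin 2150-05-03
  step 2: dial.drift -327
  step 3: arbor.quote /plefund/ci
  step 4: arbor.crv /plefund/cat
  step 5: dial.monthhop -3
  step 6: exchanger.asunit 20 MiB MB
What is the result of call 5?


Answer: 2149-03-10

Derivation:
! dial.pin(d→2150-05-03) == 2150-05-03
! dial.drift(n→-327) == 2149-06-10
! arbor.quote(p→/plefund/ci) == vemusme
! arbor.crv(p→/plefund/cat) == ok
! dial.monthhop(n→-3) == 2149-03-10
! exchanger.asunit(v→20, u_from→MiB, u_to→MB) == 65536/3125


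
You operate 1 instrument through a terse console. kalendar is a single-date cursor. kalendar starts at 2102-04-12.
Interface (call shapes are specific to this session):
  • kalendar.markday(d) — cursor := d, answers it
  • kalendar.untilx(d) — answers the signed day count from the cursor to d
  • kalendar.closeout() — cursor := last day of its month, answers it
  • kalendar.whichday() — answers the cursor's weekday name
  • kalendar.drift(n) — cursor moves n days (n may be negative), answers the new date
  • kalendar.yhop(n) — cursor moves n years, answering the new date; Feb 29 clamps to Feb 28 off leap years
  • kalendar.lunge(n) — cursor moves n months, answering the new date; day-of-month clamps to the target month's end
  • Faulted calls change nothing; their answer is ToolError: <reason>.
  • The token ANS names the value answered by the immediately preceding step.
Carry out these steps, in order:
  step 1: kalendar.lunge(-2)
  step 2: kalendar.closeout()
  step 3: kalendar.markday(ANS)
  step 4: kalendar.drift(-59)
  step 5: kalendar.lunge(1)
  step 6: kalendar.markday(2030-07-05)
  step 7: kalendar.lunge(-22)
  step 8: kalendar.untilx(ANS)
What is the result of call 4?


Answer: 2101-12-31

Derivation:
Calling lunge on n='-2', yielding 2102-02-12.
Calling closeout(), which returns 2102-02-28.
Invoking markday on d='ANS', and get 2102-02-28.
I use drift on n='-59', which returns 2101-12-31.
Then lunge on n='1', and get 2102-01-31.
Invoking markday on d='2030-07-05', yielding 2030-07-05.
Using lunge on n='-22', → 2028-09-05.
Next I call untilx on d='ANS', — result: 0.


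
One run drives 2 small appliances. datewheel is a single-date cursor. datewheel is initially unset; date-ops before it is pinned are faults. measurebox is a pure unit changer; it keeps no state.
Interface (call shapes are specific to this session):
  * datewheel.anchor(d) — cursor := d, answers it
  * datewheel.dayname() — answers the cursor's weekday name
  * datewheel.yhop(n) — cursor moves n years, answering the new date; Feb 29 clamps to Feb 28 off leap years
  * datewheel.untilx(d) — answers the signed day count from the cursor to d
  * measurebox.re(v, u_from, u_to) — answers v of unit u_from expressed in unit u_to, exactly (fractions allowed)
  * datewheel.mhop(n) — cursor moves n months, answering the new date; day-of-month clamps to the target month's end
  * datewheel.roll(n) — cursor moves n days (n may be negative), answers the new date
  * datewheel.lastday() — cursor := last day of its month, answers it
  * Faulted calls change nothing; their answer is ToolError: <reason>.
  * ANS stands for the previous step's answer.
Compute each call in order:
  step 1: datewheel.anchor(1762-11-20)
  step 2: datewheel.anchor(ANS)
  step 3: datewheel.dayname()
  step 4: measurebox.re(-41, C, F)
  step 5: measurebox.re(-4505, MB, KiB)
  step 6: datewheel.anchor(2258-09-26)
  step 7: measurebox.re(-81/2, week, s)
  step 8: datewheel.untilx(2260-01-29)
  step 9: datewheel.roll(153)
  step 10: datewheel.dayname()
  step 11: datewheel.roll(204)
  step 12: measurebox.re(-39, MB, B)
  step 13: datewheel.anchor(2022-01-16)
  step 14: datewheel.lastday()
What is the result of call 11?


Answer: 2259-09-18

Derivation:
CALL datewheel.anchor[1762-11-20]
RET  1762-11-20
CALL datewheel.anchor[ANS]
RET  1762-11-20
CALL datewheel.dayname[]
RET  Saturday
CALL measurebox.re[-41; C; F]
RET  -209/5
CALL measurebox.re[-4505; MB; KiB]
RET  -70390625/16
CALL datewheel.anchor[2258-09-26]
RET  2258-09-26
CALL measurebox.re[-81/2; week; s]
RET  -24494400
CALL datewheel.untilx[2260-01-29]
RET  490
CALL datewheel.roll[153]
RET  2259-02-26
CALL datewheel.dayname[]
RET  Saturday
CALL datewheel.roll[204]
RET  2259-09-18
CALL measurebox.re[-39; MB; B]
RET  -39000000
CALL datewheel.anchor[2022-01-16]
RET  2022-01-16
CALL datewheel.lastday[]
RET  2022-01-31


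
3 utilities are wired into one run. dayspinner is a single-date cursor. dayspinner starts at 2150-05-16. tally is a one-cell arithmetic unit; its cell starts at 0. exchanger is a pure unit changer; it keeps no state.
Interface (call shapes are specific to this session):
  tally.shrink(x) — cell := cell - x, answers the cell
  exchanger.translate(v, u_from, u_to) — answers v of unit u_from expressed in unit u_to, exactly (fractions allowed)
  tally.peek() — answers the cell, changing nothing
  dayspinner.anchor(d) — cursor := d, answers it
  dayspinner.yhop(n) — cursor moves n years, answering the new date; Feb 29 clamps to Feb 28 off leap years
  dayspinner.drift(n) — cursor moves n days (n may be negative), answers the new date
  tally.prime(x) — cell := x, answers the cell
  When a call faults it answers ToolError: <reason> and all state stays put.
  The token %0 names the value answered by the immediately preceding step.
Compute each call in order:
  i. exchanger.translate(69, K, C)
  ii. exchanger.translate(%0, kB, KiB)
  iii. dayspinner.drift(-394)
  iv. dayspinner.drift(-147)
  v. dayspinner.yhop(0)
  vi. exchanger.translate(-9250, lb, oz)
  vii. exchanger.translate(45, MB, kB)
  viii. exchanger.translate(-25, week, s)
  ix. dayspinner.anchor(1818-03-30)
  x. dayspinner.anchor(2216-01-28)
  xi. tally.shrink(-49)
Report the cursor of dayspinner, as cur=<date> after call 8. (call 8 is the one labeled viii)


·→ exchanger.translate(v=69, u_from=K, u_to=C)
·← -4083/20
·→ exchanger.translate(v=%0, u_from=kB, u_to=KiB)
·← -102075/512
·→ dayspinner.drift(n=-394)
·← 2149-04-17
·→ dayspinner.drift(n=-147)
·← 2148-11-21
·→ dayspinner.yhop(n=0)
·← 2148-11-21
·→ exchanger.translate(v=-9250, u_from=lb, u_to=oz)
·← -148000
·→ exchanger.translate(v=45, u_from=MB, u_to=kB)
·← 45000
·→ exchanger.translate(v=-25, u_from=week, u_to=s)
·← -15120000
·→ dayspinner.anchor(d=1818-03-30)
·← 1818-03-30
·→ dayspinner.anchor(d=2216-01-28)
·← 2216-01-28
·→ tally.shrink(x=-49)
·← 49

Answer: cur=2148-11-21


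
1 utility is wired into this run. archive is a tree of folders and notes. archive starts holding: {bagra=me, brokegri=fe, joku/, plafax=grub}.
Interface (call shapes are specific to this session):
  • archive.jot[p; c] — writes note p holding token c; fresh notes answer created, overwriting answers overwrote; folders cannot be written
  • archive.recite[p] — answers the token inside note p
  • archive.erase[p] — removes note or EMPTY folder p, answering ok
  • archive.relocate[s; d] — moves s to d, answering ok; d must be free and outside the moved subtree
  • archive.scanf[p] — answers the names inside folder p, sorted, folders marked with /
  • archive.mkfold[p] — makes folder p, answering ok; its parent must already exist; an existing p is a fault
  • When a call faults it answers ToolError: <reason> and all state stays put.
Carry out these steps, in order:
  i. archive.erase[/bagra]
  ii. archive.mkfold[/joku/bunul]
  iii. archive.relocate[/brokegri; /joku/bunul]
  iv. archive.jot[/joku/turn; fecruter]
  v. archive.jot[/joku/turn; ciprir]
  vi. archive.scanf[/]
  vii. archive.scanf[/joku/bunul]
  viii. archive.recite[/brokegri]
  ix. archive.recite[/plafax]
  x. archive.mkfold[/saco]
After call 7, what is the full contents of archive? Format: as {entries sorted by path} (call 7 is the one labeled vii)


Answer: {brokegri=fe, joku/, joku/bunul/, joku/turn=ciprir, plafax=grub}

Derivation:
;; 1. archive.erase(p→/bagra) == ok
;; 2. archive.mkfold(p→/joku/bunul) == ok
;; 3. archive.relocate(s→/brokegri, d→/joku/bunul) == ToolError: exists
;; 4. archive.jot(p→/joku/turn, c→fecruter) == created
;; 5. archive.jot(p→/joku/turn, c→ciprir) == overwrote
;; 6. archive.scanf(p→/) == [brokegri, joku/, plafax]
;; 7. archive.scanf(p→/joku/bunul) == []
;; 8. archive.recite(p→/brokegri) == fe
;; 9. archive.recite(p→/plafax) == grub
;; 10. archive.mkfold(p→/saco) == ok


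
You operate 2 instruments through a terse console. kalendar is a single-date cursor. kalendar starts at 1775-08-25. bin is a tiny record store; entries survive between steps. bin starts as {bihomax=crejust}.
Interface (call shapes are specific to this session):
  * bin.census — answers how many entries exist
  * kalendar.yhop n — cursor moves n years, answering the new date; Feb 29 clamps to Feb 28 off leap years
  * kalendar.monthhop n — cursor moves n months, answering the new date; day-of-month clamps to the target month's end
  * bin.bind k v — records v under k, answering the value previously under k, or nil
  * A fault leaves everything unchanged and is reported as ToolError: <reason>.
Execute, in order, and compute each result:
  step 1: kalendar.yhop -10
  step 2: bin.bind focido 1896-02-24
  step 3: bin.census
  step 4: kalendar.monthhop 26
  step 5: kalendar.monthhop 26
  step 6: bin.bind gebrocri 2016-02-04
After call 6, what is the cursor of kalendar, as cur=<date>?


~$ kalendar.yhop -10
:: 1765-08-25
~$ bin.bind focido 1896-02-24
:: nil
~$ bin.census
:: 2
~$ kalendar.monthhop 26
:: 1767-10-25
~$ kalendar.monthhop 26
:: 1769-12-25
~$ bin.bind gebrocri 2016-02-04
:: nil

Answer: cur=1769-12-25


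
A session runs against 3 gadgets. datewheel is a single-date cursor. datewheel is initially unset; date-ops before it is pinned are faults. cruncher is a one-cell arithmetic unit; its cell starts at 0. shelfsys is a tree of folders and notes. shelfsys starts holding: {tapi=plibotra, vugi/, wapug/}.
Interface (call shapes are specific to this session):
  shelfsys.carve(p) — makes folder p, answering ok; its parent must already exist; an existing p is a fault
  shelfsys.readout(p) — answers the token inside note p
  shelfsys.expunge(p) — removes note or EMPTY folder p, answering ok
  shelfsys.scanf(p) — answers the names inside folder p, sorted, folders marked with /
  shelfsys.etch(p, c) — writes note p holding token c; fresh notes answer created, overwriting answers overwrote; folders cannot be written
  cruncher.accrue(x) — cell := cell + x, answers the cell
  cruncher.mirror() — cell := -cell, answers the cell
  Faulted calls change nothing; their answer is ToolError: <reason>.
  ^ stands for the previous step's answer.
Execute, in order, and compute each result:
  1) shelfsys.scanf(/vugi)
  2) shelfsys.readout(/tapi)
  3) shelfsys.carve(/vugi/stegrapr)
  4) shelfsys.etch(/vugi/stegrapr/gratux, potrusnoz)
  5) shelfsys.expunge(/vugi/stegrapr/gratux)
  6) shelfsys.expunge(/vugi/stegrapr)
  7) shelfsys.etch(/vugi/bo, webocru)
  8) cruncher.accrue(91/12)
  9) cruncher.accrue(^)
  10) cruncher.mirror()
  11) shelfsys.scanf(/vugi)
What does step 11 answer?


Answer: [bo]

Derivation:
> shelfsys.scanf p: /vugi
= []
> shelfsys.readout p: /tapi
= plibotra
> shelfsys.carve p: /vugi/stegrapr
= ok
> shelfsys.etch p: /vugi/stegrapr/gratux c: potrusnoz
= created
> shelfsys.expunge p: /vugi/stegrapr/gratux
= ok
> shelfsys.expunge p: /vugi/stegrapr
= ok
> shelfsys.etch p: /vugi/bo c: webocru
= created
> cruncher.accrue x: 91/12
= 91/12
> cruncher.accrue x: ^
= 91/6
> cruncher.mirror
= -91/6
> shelfsys.scanf p: /vugi
= [bo]


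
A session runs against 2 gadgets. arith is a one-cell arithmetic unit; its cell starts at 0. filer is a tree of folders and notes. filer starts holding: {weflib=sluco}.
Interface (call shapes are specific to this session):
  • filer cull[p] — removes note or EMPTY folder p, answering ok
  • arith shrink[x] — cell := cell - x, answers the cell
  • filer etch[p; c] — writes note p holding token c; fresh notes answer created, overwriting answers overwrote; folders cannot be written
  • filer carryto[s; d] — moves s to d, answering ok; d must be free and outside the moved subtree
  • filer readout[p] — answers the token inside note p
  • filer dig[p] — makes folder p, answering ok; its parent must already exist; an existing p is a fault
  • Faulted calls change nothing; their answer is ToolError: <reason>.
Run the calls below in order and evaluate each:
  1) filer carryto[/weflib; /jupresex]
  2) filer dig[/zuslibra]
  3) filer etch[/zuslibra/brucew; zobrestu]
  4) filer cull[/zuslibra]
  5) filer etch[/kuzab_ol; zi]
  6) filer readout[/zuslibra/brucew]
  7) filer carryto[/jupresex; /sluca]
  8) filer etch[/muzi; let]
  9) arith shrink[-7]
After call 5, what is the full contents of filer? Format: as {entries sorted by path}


Answer: {jupresex=sluco, kuzab_ol=zi, zuslibra/, zuslibra/brucew=zobrestu}

Derivation:
// filer carryto(s=/weflib, d=/jupresex) ~> ok
// filer dig(p=/zuslibra) ~> ok
// filer etch(p=/zuslibra/brucew, c=zobrestu) ~> created
// filer cull(p=/zuslibra) ~> ToolError: not empty
// filer etch(p=/kuzab_ol, c=zi) ~> created
// filer readout(p=/zuslibra/brucew) ~> zobrestu
// filer carryto(s=/jupresex, d=/sluca) ~> ok
// filer etch(p=/muzi, c=let) ~> created
// arith shrink(x=-7) ~> 7


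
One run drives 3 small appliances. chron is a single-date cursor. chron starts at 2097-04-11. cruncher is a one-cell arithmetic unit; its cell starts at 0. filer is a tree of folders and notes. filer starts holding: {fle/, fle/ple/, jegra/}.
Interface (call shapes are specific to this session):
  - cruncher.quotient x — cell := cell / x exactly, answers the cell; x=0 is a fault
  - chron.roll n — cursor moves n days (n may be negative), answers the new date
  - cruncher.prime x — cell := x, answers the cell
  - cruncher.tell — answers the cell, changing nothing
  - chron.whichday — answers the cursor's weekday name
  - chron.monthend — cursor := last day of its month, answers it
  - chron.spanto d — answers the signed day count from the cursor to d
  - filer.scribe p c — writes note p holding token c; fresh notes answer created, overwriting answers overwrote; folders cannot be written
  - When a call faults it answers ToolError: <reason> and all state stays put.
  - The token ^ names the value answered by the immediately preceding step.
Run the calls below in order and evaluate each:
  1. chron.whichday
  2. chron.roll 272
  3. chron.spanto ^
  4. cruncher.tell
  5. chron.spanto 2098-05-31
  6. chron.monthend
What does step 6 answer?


Answer: 2098-01-31

Derivation:
·→ chron.whichday()
·← Thursday
·→ chron.roll(n→272)
·← 2098-01-08
·→ chron.spanto(d→^)
·← 0
·→ cruncher.tell()
·← 0
·→ chron.spanto(d→2098-05-31)
·← 143
·→ chron.monthend()
·← 2098-01-31


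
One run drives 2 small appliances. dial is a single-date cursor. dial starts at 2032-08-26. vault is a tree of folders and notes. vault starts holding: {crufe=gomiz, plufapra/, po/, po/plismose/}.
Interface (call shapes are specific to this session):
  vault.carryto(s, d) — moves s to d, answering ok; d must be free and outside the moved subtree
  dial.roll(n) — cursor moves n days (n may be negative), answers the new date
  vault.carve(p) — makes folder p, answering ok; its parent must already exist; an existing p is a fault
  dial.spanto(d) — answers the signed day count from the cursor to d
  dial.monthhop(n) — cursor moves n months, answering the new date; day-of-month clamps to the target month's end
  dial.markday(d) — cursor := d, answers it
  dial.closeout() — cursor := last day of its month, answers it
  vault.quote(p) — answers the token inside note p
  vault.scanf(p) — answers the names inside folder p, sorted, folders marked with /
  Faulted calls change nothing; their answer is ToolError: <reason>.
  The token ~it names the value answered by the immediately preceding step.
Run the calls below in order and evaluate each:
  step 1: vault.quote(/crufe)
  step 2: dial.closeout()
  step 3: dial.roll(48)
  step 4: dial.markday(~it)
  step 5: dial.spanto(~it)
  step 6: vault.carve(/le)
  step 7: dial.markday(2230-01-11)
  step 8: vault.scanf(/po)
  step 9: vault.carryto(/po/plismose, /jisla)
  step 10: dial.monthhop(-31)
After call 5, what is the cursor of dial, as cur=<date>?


Answer: cur=2032-10-18

Derivation:
Now I run quote passing p: /crufe, yielding gomiz.
Calling closeout(), and observe 2032-08-31.
Now I run roll passing n: 48, and observe 2032-10-18.
I use markday passing d: ~it, and see 2032-10-18.
Now I run spanto passing d: ~it, and observe 0.
I invoke carve passing p: /le, which returns ok.
Using markday passing d: 2230-01-11, which returns 2230-01-11.
Now I run scanf passing p: /po, and get [plismose/].
Then carryto passing s: /po/plismose, d: /jisla, and see ok.
I call monthhop passing n: -31, and see 2227-06-11.
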